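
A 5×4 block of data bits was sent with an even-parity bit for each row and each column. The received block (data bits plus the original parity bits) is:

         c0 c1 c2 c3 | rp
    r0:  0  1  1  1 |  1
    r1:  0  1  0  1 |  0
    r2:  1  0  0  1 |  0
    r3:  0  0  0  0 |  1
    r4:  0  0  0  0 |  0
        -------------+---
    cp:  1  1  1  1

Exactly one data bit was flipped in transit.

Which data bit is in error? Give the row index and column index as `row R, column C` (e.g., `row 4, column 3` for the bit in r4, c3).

row 3, column 1

Recompute each row's even parity and compare to rp:
  r0: data parity 1, sent rp 1 → ok
  r1: data parity 0, sent rp 0 → ok
  r2: data parity 0, sent rp 0 → ok
  r3: data parity 0, sent rp 1 → mismatch
  r4: data parity 0, sent rp 0 → ok
Recompute each column's even parity and compare to cp:
  c0: data parity 1, sent cp 1 → ok
  c1: data parity 0, sent cp 1 → mismatch
  c2: data parity 1, sent cp 1 → ok
  c3: data parity 1, sent cp 1 → ok
Exactly one row (r3) and one column (c1) fail → the flipped bit is at their intersection.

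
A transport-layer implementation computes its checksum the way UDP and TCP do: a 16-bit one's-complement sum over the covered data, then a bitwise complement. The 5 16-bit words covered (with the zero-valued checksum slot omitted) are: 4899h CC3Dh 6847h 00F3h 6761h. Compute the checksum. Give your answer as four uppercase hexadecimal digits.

One's-complement addition (fold any carry out of bit 15 back into bit 0):
  0x4899 + 0xCC3D = 0x114D6 → wrap carry → 0x14D7
  0x14D7 + 0x6847 = 0x07D1E
  0x7D1E + 0x00F3 = 0x07E11
  0x7E11 + 0x6761 = 0x0E572
One's-complement sum = 0xE572.
Checksum = ~0xE572 & 0xFFFF = 0x1A8D.

1A8D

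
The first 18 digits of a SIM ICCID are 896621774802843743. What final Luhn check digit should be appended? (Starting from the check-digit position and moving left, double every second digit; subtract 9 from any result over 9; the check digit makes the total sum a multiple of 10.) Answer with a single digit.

Partial digits right→left: 3 4 7 3 4 8 2 0 8 4 7 7 1 2 6 6 9 8
Double every second digit counting from the check-digit position (so the 1st, 3rd, 5th, ... of the partial from the right).
  doubled (with −9 where >9): 6 5 8 4 7 5 2 3 9 → sum 49
  kept as-is: 4 3 8 0 4 7 2 6 8 → sum 42
Total = 49 + 42 = 91.
Check digit = (10 − (91 mod 10)) mod 10 = 9.

9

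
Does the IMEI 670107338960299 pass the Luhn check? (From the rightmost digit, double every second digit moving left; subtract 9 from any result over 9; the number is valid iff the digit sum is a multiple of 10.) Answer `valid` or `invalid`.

From the right, keep odd positions and double even positions (subtract 9 from any doubled value over 9):
  doubled (positions 2,4,...): 9 0 9 6 5 2 5 → sum 36
  kept (positions 1,3,...): 9 2 6 8 3 0 0 6 → sum 34
Total = 70.
70 mod 10 = 0, so the number is valid.

valid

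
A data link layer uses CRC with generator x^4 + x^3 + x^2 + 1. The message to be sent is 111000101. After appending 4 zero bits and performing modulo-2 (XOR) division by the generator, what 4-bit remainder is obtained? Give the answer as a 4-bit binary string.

Append 4 zeros: 1110001010000. Divide by 11101 (XOR where the leading bit is 1):
  pos 0: 11100 XOR 11101 = 00001
  pos 4: 10101 XOR 11101 = 01000
  pos 5: 10000 XOR 11101 = 01101
  pos 6: 11010 XOR 11101 = 00111
  pos 8: 11100 XOR 11101 = 00001
Remainder (last 4 bits) = 0001. This is the CRC / FCS.

0001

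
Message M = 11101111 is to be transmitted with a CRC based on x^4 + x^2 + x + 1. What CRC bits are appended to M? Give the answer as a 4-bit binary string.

1000

Append 4 zeros: 111011110000. Divide by 10111 (XOR where the leading bit is 1):
  pos 0: 11101 XOR 10111 = 01010
  pos 1: 10101 XOR 10111 = 00010
  pos 4: 10110 XOR 10111 = 00001
Remainder (last 4 bits) = 1000. This is the CRC / FCS.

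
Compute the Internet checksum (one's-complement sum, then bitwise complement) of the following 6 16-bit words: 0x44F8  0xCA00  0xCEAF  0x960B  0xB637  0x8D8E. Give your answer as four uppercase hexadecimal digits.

4885

One's-complement addition (fold any carry out of bit 15 back into bit 0):
  0x44F8 + 0xCA00 = 0x10EF8 → wrap carry → 0x0EF9
  0x0EF9 + 0xCEAF = 0x0DDA8
  0xDDA8 + 0x960B = 0x173B3 → wrap carry → 0x73B4
  0x73B4 + 0xB637 = 0x129EB → wrap carry → 0x29EC
  0x29EC + 0x8D8E = 0x0B77A
One's-complement sum = 0xB77A.
Checksum = ~0xB77A & 0xFFFF = 0x4885.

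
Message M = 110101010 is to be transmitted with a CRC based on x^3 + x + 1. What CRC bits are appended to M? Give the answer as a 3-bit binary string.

Append 3 zeros: 110101010000. Divide by 1011 (XOR where the leading bit is 1):
  pos 0: 1101 XOR 1011 = 0110
  pos 1: 1100 XOR 1011 = 0111
  pos 2: 1111 XOR 1011 = 0100
  pos 3: 1000 XOR 1011 = 0011
  pos 5: 1110 XOR 1011 = 0101
  pos 6: 1010 XOR 1011 = 0001
Remainder (last 3 bits) = 100. This is the CRC / FCS.

100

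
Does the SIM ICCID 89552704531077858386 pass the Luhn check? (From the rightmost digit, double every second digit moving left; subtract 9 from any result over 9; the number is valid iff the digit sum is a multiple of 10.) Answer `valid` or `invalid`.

From the right, keep odd positions and double even positions (subtract 9 from any doubled value over 9):
  doubled (positions 2,4,...): 7 7 7 5 2 1 0 4 1 7 → sum 41
  kept (positions 1,3,...): 6 3 5 7 0 3 4 7 5 9 → sum 49
Total = 90.
90 mod 10 = 0, so the number is valid.

valid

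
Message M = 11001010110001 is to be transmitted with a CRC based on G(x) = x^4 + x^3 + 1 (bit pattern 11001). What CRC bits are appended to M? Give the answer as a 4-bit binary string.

1111

Append 4 zeros: 110010101100010000. Divide by 11001 (XOR where the leading bit is 1):
  pos 0: 11001 XOR 11001 = 00000
  pos 6: 10110 XOR 11001 = 01111
  pos 7: 11110 XOR 11001 = 00111
  pos 9: 11101 XOR 11001 = 00100
  pos 11: 10000 XOR 11001 = 01001
  pos 12: 10010 XOR 11001 = 01011
  pos 13: 10110 XOR 11001 = 01111
Remainder (last 4 bits) = 1111. This is the CRC / FCS.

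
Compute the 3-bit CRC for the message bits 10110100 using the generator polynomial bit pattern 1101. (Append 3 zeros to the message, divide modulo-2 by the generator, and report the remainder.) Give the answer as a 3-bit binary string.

101

Append 3 zeros: 10110100000. Divide by 1101 (XOR where the leading bit is 1):
  pos 0: 1011 XOR 1101 = 0110
  pos 1: 1100 XOR 1101 = 0001
  pos 4: 1100 XOR 1101 = 0001
  pos 7: 1000 XOR 1101 = 0101
Remainder (last 3 bits) = 101. This is the CRC / FCS.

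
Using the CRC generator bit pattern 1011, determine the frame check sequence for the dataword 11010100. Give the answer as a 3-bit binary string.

001

Append 3 zeros: 11010100000. Divide by 1011 (XOR where the leading bit is 1):
  pos 0: 1101 XOR 1011 = 0110
  pos 1: 1100 XOR 1011 = 0111
  pos 2: 1111 XOR 1011 = 0100
  pos 3: 1000 XOR 1011 = 0011
  pos 5: 1100 XOR 1011 = 0111
  pos 6: 1110 XOR 1011 = 0101
  pos 7: 1010 XOR 1011 = 0001
Remainder (last 3 bits) = 001. This is the CRC / FCS.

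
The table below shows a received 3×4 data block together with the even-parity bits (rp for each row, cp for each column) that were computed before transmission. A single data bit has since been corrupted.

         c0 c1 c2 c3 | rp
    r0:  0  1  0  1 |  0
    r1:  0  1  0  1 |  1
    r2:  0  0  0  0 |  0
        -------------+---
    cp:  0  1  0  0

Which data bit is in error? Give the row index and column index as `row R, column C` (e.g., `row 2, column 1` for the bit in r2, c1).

row 1, column 1

Recompute each row's even parity and compare to rp:
  r0: data parity 0, sent rp 0 → ok
  r1: data parity 0, sent rp 1 → mismatch
  r2: data parity 0, sent rp 0 → ok
Recompute each column's even parity and compare to cp:
  c0: data parity 0, sent cp 0 → ok
  c1: data parity 0, sent cp 1 → mismatch
  c2: data parity 0, sent cp 0 → ok
  c3: data parity 0, sent cp 0 → ok
Exactly one row (r1) and one column (c1) fail → the flipped bit is at their intersection.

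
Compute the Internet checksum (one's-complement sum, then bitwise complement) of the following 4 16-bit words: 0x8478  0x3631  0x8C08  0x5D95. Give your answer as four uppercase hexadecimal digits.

One's-complement addition (fold any carry out of bit 15 back into bit 0):
  0x8478 + 0x3631 = 0x0BAA9
  0xBAA9 + 0x8C08 = 0x146B1 → wrap carry → 0x46B2
  0x46B2 + 0x5D95 = 0x0A447
One's-complement sum = 0xA447.
Checksum = ~0xA447 & 0xFFFF = 0x5BB8.

5BB8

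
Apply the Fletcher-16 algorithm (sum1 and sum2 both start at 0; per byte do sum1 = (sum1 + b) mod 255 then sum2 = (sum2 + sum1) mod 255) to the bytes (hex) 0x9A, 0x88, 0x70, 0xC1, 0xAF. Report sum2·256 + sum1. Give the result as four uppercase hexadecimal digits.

Running sums (mod 255):
  after byte 0 (0x9A): sum1=154, sum2=154
  after byte 1 (0x88): sum1=35, sum2=189
  after byte 2 (0x70): sum1=147, sum2=81
  after byte 3 (0xC1): sum1=85, sum2=166
  after byte 4 (0xAF): sum1=5, sum2=171
Checksum = sum2·256 + sum1 = 171·256 + 5 = 43781 = 0xAB05.

AB05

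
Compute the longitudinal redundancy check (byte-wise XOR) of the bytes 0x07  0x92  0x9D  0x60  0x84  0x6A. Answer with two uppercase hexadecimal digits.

86

XOR the bytes together:
  start with 0x07
  0x07 ⊕ 0x92 = 0x95
  0x95 ⊕ 0x9D = 0x08
  0x08 ⊕ 0x60 = 0x68
  0x68 ⊕ 0x84 = 0xEC
  0xEC ⊕ 0x6A = 0x86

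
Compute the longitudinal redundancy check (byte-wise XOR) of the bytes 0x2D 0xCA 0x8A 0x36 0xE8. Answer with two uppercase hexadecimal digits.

XOR the bytes together:
  start with 0x2D
  0x2D ⊕ 0xCA = 0xE7
  0xE7 ⊕ 0x8A = 0x6D
  0x6D ⊕ 0x36 = 0x5B
  0x5B ⊕ 0xE8 = 0xB3

B3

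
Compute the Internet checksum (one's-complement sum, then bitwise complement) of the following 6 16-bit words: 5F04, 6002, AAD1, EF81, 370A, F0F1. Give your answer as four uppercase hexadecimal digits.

One's-complement addition (fold any carry out of bit 15 back into bit 0):
  0x5F04 + 0x6002 = 0x0BF06
  0xBF06 + 0xAAD1 = 0x169D7 → wrap carry → 0x69D8
  0x69D8 + 0xEF81 = 0x15959 → wrap carry → 0x595A
  0x595A + 0x370A = 0x09064
  0x9064 + 0xF0F1 = 0x18155 → wrap carry → 0x8156
One's-complement sum = 0x8156.
Checksum = ~0x8156 & 0xFFFF = 0x7EA9.

7EA9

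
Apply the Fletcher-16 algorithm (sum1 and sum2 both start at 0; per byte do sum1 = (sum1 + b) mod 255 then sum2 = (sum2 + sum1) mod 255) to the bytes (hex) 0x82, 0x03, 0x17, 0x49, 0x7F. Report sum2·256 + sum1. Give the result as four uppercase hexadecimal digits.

Running sums (mod 255):
  after byte 0 (0x82): sum1=130, sum2=130
  after byte 1 (0x03): sum1=133, sum2=8
  after byte 2 (0x17): sum1=156, sum2=164
  after byte 3 (0x49): sum1=229, sum2=138
  after byte 4 (0x7F): sum1=101, sum2=239
Checksum = sum2·256 + sum1 = 239·256 + 101 = 61285 = 0xEF65.

EF65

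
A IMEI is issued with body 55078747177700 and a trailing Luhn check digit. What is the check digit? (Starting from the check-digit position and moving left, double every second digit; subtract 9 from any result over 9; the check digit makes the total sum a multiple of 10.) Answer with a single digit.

9

Partial digits right→left: 0 0 7 7 7 1 7 4 7 8 7 0 5 5
Double every second digit counting from the check-digit position (so the 1st, 3rd, 5th, ... of the partial from the right).
  doubled (with −9 where >9): 0 5 5 5 5 5 1 → sum 26
  kept as-is: 0 7 1 4 8 0 5 → sum 25
Total = 26 + 25 = 51.
Check digit = (10 − (51 mod 10)) mod 10 = 9.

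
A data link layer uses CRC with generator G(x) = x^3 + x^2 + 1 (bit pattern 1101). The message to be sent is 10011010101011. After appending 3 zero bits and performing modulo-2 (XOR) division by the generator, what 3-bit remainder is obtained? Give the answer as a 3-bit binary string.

010

Append 3 zeros: 10011010101011000. Divide by 1101 (XOR where the leading bit is 1):
  pos 0: 1001 XOR 1101 = 0100
  pos 1: 1001 XOR 1101 = 0100
  pos 2: 1000 XOR 1101 = 0101
  pos 3: 1011 XOR 1101 = 0110
  pos 4: 1100 XOR 1101 = 0001
  pos 7: 1101 XOR 1101 = 0000
  pos 12: 1100 XOR 1101 = 0001
Remainder (last 3 bits) = 010. This is the CRC / FCS.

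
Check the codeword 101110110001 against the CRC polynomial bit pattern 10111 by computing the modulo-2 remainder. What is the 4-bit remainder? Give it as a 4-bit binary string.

1000

Modulo-2 division of 101110110001 by 10111:
  pos 0: 10111 XOR 10111 = 00000
  pos 6: 11000 XOR 10111 = 01111
  pos 7: 11111 XOR 10111 = 01000
Remainder = 1000 (nonzero — an error is detected).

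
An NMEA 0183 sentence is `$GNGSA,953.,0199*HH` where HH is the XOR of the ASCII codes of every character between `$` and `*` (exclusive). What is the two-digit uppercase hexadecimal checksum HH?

XOR the ASCII codes of the payload characters:
  'G' = 0x47 → acc = 0x47
  'N' = 0x4E → acc = 0x09
  'G' = 0x47 → acc = 0x4E
  'S' = 0x53 → acc = 0x1D
  'A' = 0x41 → acc = 0x5C
  ',' = 0x2C → acc = 0x70
  '9' = 0x39 → acc = 0x49
  '5' = 0x35 → acc = 0x7C
  '3' = 0x33 → acc = 0x4F
  '.' = 0x2E → acc = 0x61
  ',' = 0x2C → acc = 0x4D
  '0' = 0x30 → acc = 0x7D
  '1' = 0x31 → acc = 0x4C
  '9' = 0x39 → acc = 0x75
  '9' = 0x39 → acc = 0x4C
Checksum = 0x4C.

4C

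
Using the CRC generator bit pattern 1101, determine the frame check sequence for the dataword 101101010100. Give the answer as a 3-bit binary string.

011

Append 3 zeros: 101101010100000. Divide by 1101 (XOR where the leading bit is 1):
  pos 0: 1011 XOR 1101 = 0110
  pos 1: 1100 XOR 1101 = 0001
  pos 4: 1101 XOR 1101 = 0000
  pos 9: 1000 XOR 1101 = 0101
  pos 10: 1010 XOR 1101 = 0111
  pos 11: 1110 XOR 1101 = 0011
Remainder (last 3 bits) = 011. This is the CRC / FCS.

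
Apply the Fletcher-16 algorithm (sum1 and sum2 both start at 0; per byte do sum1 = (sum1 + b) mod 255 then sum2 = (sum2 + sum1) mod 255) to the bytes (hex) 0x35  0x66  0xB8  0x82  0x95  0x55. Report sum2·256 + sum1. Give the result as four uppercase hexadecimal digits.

Running sums (mod 255):
  after byte 0 (0x35): sum1=53, sum2=53
  after byte 1 (0x66): sum1=155, sum2=208
  after byte 2 (0xB8): sum1=84, sum2=37
  after byte 3 (0x82): sum1=214, sum2=251
  after byte 4 (0x95): sum1=108, sum2=104
  after byte 5 (0x55): sum1=193, sum2=42
Checksum = sum2·256 + sum1 = 42·256 + 193 = 10945 = 0x2AC1.

2AC1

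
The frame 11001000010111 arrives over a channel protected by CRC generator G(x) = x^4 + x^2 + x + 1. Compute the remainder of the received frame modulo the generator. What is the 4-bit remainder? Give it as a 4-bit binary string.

Modulo-2 division of 11001000010111 by 10111:
  pos 0: 11001 XOR 10111 = 01110
  pos 1: 11100 XOR 10111 = 01011
  pos 2: 10110 XOR 10111 = 00001
  pos 6: 10010 XOR 10111 = 00101
  pos 8: 10111 XOR 10111 = 00000
Remainder = 0001 (nonzero — an error is detected).

0001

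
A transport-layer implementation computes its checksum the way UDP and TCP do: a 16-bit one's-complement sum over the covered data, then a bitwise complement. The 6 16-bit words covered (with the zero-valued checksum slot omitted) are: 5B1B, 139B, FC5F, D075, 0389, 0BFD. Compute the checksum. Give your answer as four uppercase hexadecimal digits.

One's-complement addition (fold any carry out of bit 15 back into bit 0):
  0x5B1B + 0x139B = 0x06EB6
  0x6EB6 + 0xFC5F = 0x16B15 → wrap carry → 0x6B16
  0x6B16 + 0xD075 = 0x13B8B → wrap carry → 0x3B8C
  0x3B8C + 0x0389 = 0x03F15
  0x3F15 + 0x0BFD = 0x04B12
One's-complement sum = 0x4B12.
Checksum = ~0x4B12 & 0xFFFF = 0xB4ED.

B4ED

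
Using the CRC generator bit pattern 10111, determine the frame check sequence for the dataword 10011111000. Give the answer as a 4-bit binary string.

1001

Append 4 zeros: 100111110000000. Divide by 10111 (XOR where the leading bit is 1):
  pos 0: 10011 XOR 10111 = 00100
  pos 2: 10011 XOR 10111 = 00100
  pos 4: 10010 XOR 10111 = 00101
  pos 6: 10100 XOR 10111 = 00011
  pos 9: 11000 XOR 10111 = 01111
  pos 10: 11110 XOR 10111 = 01001
Remainder (last 4 bits) = 1001. This is the CRC / FCS.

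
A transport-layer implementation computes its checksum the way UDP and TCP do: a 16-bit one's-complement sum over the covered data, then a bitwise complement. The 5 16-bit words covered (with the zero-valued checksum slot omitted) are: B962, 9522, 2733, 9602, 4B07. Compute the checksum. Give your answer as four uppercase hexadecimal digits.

One's-complement addition (fold any carry out of bit 15 back into bit 0):
  0xB962 + 0x9522 = 0x14E84 → wrap carry → 0x4E85
  0x4E85 + 0x2733 = 0x075B8
  0x75B8 + 0x9602 = 0x10BBA → wrap carry → 0x0BBB
  0x0BBB + 0x4B07 = 0x056C2
One's-complement sum = 0x56C2.
Checksum = ~0x56C2 & 0xFFFF = 0xA93D.

A93D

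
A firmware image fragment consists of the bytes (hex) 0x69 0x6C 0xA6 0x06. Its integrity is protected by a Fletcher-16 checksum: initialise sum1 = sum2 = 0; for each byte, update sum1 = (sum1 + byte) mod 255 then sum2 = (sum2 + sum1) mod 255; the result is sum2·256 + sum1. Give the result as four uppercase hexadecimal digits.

Running sums (mod 255):
  after byte 0 (0x69): sum1=105, sum2=105
  after byte 1 (0x6C): sum1=213, sum2=63
  after byte 2 (0xA6): sum1=124, sum2=187
  after byte 3 (0x06): sum1=130, sum2=62
Checksum = sum2·256 + sum1 = 62·256 + 130 = 16002 = 0x3E82.

3E82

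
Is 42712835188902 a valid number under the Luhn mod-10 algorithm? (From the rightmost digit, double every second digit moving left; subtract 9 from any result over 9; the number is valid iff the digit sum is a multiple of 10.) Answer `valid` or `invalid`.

invalid

From the right, keep odd positions and double even positions (subtract 9 from any doubled value over 9):
  doubled (positions 2,4,...): 0 7 2 6 4 5 8 → sum 32
  kept (positions 1,3,...): 2 9 8 5 8 1 2 → sum 35
Total = 67.
67 mod 10 = 7, so the number is invalid.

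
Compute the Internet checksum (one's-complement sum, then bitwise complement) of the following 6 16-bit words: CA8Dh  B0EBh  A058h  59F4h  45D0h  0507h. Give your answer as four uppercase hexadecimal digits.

One's-complement addition (fold any carry out of bit 15 back into bit 0):
  0xCA8D + 0xB0EB = 0x17B78 → wrap carry → 0x7B79
  0x7B79 + 0xA058 = 0x11BD1 → wrap carry → 0x1BD2
  0x1BD2 + 0x59F4 = 0x075C6
  0x75C6 + 0x45D0 = 0x0BB96
  0xBB96 + 0x0507 = 0x0C09D
One's-complement sum = 0xC09D.
Checksum = ~0xC09D & 0xFFFF = 0x3F62.

3F62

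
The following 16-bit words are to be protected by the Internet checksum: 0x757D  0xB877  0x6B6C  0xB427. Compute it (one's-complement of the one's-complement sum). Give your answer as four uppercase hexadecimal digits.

B276

One's-complement addition (fold any carry out of bit 15 back into bit 0):
  0x757D + 0xB877 = 0x12DF4 → wrap carry → 0x2DF5
  0x2DF5 + 0x6B6C = 0x09961
  0x9961 + 0xB427 = 0x14D88 → wrap carry → 0x4D89
One's-complement sum = 0x4D89.
Checksum = ~0x4D89 & 0xFFFF = 0xB276.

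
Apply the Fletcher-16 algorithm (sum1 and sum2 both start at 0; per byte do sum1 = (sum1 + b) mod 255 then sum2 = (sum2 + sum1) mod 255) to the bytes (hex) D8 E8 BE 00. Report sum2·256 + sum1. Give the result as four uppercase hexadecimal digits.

9B80

Running sums (mod 255):
  after byte 0 (D8): sum1=216, sum2=216
  after byte 1 (E8): sum1=193, sum2=154
  after byte 2 (BE): sum1=128, sum2=27
  after byte 3 (00): sum1=128, sum2=155
Checksum = sum2·256 + sum1 = 155·256 + 128 = 39808 = 0x9B80.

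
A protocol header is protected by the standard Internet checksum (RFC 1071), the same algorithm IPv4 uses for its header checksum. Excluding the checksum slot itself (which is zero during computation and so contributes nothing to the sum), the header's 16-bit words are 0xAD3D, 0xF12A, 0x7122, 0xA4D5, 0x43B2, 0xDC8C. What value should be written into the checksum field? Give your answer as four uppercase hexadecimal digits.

One's-complement addition (fold any carry out of bit 15 back into bit 0):
  0xAD3D + 0xF12A = 0x19E67 → wrap carry → 0x9E68
  0x9E68 + 0x7122 = 0x10F8A → wrap carry → 0x0F8B
  0x0F8B + 0xA4D5 = 0x0B460
  0xB460 + 0x43B2 = 0x0F812
  0xF812 + 0xDC8C = 0x1D49E → wrap carry → 0xD49F
One's-complement sum = 0xD49F.
Checksum = ~0xD49F & 0xFFFF = 0x2B60.

2B60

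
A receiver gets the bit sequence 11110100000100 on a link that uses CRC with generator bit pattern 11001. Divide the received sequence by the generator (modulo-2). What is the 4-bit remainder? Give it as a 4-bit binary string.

Modulo-2 division of 11110100000100 by 11001:
  pos 0: 11110 XOR 11001 = 00111
  pos 2: 11110 XOR 11001 = 00111
  pos 4: 11100 XOR 11001 = 00101
  pos 6: 10100 XOR 11001 = 01101
  pos 7: 11011 XOR 11001 = 00010
Remainder = 1000 (nonzero — an error is detected).

1000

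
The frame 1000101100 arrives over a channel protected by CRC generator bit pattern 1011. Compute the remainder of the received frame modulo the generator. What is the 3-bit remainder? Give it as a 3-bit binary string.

100

Modulo-2 division of 1000101100 by 1011:
  pos 0: 1000 XOR 1011 = 0011
  pos 2: 1110 XOR 1011 = 0101
  pos 3: 1011 XOR 1011 = 0000
Remainder = 100 (nonzero — an error is detected).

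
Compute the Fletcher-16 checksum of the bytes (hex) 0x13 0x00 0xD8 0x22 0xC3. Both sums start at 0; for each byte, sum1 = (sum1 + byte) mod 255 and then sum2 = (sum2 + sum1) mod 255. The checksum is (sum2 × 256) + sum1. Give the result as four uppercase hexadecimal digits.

F1D1

Running sums (mod 255):
  after byte 0 (0x13): sum1=19, sum2=19
  after byte 1 (0x00): sum1=19, sum2=38
  after byte 2 (0xD8): sum1=235, sum2=18
  after byte 3 (0x22): sum1=14, sum2=32
  after byte 4 (0xC3): sum1=209, sum2=241
Checksum = sum2·256 + sum1 = 241·256 + 209 = 61905 = 0xF1D1.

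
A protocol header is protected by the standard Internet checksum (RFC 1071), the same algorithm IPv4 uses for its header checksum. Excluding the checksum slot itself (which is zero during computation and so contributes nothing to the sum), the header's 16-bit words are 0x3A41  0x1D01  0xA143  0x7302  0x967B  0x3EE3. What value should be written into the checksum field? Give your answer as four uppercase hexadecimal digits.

BF18

One's-complement addition (fold any carry out of bit 15 back into bit 0):
  0x3A41 + 0x1D01 = 0x05742
  0x5742 + 0xA143 = 0x0F885
  0xF885 + 0x7302 = 0x16B87 → wrap carry → 0x6B88
  0x6B88 + 0x967B = 0x10203 → wrap carry → 0x0204
  0x0204 + 0x3EE3 = 0x040E7
One's-complement sum = 0x40E7.
Checksum = ~0x40E7 & 0xFFFF = 0xBF18.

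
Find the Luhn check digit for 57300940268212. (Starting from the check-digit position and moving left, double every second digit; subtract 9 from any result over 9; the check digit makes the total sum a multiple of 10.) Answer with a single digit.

2

Partial digits right→left: 2 1 2 8 6 2 0 4 9 0 0 3 7 5
Double every second digit counting from the check-digit position (so the 1st, 3rd, 5th, ... of the partial from the right).
  doubled (with −9 where >9): 4 4 3 0 9 0 5 → sum 25
  kept as-is: 1 8 2 4 0 3 5 → sum 23
Total = 25 + 23 = 48.
Check digit = (10 − (48 mod 10)) mod 10 = 2.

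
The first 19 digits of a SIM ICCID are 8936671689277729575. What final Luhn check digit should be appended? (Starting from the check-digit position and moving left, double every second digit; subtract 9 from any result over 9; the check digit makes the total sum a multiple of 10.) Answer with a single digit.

3

Partial digits right→left: 5 7 5 9 2 7 7 7 2 9 8 6 1 7 6 6 3 9 8
Double every second digit counting from the check-digit position (so the 1st, 3rd, 5th, ... of the partial from the right).
  doubled (with −9 where >9): 1 1 4 5 4 7 2 3 6 7 → sum 40
  kept as-is: 7 9 7 7 9 6 7 6 9 → sum 67
Total = 40 + 67 = 107.
Check digit = (10 − (107 mod 10)) mod 10 = 3.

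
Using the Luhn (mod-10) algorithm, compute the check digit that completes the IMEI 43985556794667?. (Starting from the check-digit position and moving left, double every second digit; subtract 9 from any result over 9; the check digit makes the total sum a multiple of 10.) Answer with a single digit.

Partial digits right→left: 7 6 6 4 9 7 6 5 5 5 8 9 3 4
Double every second digit counting from the check-digit position (so the 1st, 3rd, 5th, ... of the partial from the right).
  doubled (with −9 where >9): 5 3 9 3 1 7 6 → sum 34
  kept as-is: 6 4 7 5 5 9 4 → sum 40
Total = 34 + 40 = 74.
Check digit = (10 − (74 mod 10)) mod 10 = 6.

6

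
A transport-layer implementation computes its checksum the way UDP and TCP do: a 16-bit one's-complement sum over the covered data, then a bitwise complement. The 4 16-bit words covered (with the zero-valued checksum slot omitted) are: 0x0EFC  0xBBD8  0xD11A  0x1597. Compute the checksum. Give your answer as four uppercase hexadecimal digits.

One's-complement addition (fold any carry out of bit 15 back into bit 0):
  0x0EFC + 0xBBD8 = 0x0CAD4
  0xCAD4 + 0xD11A = 0x19BEE → wrap carry → 0x9BEF
  0x9BEF + 0x1597 = 0x0B186
One's-complement sum = 0xB186.
Checksum = ~0xB186 & 0xFFFF = 0x4E79.

4E79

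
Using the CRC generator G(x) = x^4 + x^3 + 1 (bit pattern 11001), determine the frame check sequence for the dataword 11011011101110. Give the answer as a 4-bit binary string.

1101

Append 4 zeros: 110110111011100000. Divide by 11001 (XOR where the leading bit is 1):
  pos 0: 11011 XOR 11001 = 00010
  pos 3: 10011 XOR 11001 = 01010
  pos 4: 10101 XOR 11001 = 01100
  pos 5: 11000 XOR 11001 = 00001
  pos 9: 11110 XOR 11001 = 00111
  pos 11: 11100 XOR 11001 = 00101
  pos 13: 10100 XOR 11001 = 01101
Remainder (last 4 bits) = 1101. This is the CRC / FCS.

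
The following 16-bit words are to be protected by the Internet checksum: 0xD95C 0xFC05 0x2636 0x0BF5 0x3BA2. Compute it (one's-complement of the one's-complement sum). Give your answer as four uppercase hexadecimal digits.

BCCF

One's-complement addition (fold any carry out of bit 15 back into bit 0):
  0xD95C + 0xFC05 = 0x1D561 → wrap carry → 0xD562
  0xD562 + 0x2636 = 0x0FB98
  0xFB98 + 0x0BF5 = 0x1078D → wrap carry → 0x078E
  0x078E + 0x3BA2 = 0x04330
One's-complement sum = 0x4330.
Checksum = ~0x4330 & 0xFFFF = 0xBCCF.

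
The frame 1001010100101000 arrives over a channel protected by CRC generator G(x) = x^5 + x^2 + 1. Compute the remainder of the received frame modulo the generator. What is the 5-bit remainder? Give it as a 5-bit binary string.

00000

Modulo-2 division of 1001010100101000 by 100101:
  pos 0: 100101 XOR 100101 = 000000
  pos 7: 100101 XOR 100101 = 000000
Remainder = 00000 (zero — the frame passes the CRC check).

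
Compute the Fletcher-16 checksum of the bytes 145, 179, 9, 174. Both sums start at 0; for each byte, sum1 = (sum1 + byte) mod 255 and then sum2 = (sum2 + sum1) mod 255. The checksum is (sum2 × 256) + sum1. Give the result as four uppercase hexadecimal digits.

22FC

Running sums (mod 255):
  after byte 0 (145): sum1=145, sum2=145
  after byte 1 (179): sum1=69, sum2=214
  after byte 2 (9): sum1=78, sum2=37
  after byte 3 (174): sum1=252, sum2=34
Checksum = sum2·256 + sum1 = 34·256 + 252 = 8956 = 0x22FC.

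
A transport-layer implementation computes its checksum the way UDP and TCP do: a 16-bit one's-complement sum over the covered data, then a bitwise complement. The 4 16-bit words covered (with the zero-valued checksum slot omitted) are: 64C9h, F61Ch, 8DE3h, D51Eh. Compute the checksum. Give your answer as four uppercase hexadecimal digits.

One's-complement addition (fold any carry out of bit 15 back into bit 0):
  0x64C9 + 0xF61C = 0x15AE5 → wrap carry → 0x5AE6
  0x5AE6 + 0x8DE3 = 0x0E8C9
  0xE8C9 + 0xD51E = 0x1BDE7 → wrap carry → 0xBDE8
One's-complement sum = 0xBDE8.
Checksum = ~0xBDE8 & 0xFFFF = 0x4217.

4217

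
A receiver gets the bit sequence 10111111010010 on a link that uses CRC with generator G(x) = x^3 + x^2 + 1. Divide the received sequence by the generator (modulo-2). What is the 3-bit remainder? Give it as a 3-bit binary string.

000

Modulo-2 division of 10111111010010 by 1101:
  pos 0: 1011 XOR 1101 = 0110
  pos 1: 1101 XOR 1101 = 0000
  pos 5: 1110 XOR 1101 = 0011
  pos 7: 1110 XOR 1101 = 0011
  pos 9: 1101 XOR 1101 = 0000
Remainder = 000 (zero — the frame passes the CRC check).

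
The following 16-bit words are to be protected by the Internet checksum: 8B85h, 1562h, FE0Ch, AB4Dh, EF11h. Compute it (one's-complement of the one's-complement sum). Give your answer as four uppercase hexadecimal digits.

One's-complement addition (fold any carry out of bit 15 back into bit 0):
  0x8B85 + 0x1562 = 0x0A0E7
  0xA0E7 + 0xFE0C = 0x19EF3 → wrap carry → 0x9EF4
  0x9EF4 + 0xAB4D = 0x14A41 → wrap carry → 0x4A42
  0x4A42 + 0xEF11 = 0x13953 → wrap carry → 0x3954
One's-complement sum = 0x3954.
Checksum = ~0x3954 & 0xFFFF = 0xC6AB.

C6AB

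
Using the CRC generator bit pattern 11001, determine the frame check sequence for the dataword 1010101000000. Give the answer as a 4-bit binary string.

Append 4 zeros: 10101010000000000. Divide by 11001 (XOR where the leading bit is 1):
  pos 0: 10101 XOR 11001 = 01100
  pos 1: 11000 XOR 11001 = 00001
  pos 5: 11000 XOR 11001 = 00001
  pos 9: 10000 XOR 11001 = 01001
  pos 10: 10010 XOR 11001 = 01011
  pos 11: 10110 XOR 11001 = 01111
  pos 12: 11110 XOR 11001 = 00111
Remainder (last 4 bits) = 0111. This is the CRC / FCS.

0111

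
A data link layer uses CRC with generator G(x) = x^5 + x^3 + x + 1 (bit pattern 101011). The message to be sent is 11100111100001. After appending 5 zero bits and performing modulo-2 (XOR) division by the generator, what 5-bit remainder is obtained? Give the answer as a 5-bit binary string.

11110

Append 5 zeros: 1110011110000100000. Divide by 101011 (XOR where the leading bit is 1):
  pos 0: 111001 XOR 101011 = 010010
  pos 1: 100101 XOR 101011 = 001110
  pos 3: 111011 XOR 101011 = 010000
  pos 4: 100000 XOR 101011 = 001011
  pos 6: 101100 XOR 101011 = 000111
  pos 9: 111010 XOR 101011 = 010001
  pos 10: 100010 XOR 101011 = 001001
  pos 12: 100100 XOR 101011 = 001111
Remainder (last 5 bits) = 11110. This is the CRC / FCS.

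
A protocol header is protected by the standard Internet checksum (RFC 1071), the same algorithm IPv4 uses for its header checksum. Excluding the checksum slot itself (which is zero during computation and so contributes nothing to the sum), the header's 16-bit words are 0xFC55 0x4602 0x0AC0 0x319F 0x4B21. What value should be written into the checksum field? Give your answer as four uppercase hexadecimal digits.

One's-complement addition (fold any carry out of bit 15 back into bit 0):
  0xFC55 + 0x4602 = 0x14257 → wrap carry → 0x4258
  0x4258 + 0x0AC0 = 0x04D18
  0x4D18 + 0x319F = 0x07EB7
  0x7EB7 + 0x4B21 = 0x0C9D8
One's-complement sum = 0xC9D8.
Checksum = ~0xC9D8 & 0xFFFF = 0x3627.

3627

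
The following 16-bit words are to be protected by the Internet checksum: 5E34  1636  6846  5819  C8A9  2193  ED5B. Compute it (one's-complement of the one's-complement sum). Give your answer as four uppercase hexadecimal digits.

F39C

One's-complement addition (fold any carry out of bit 15 back into bit 0):
  0x5E34 + 0x1636 = 0x0746A
  0x746A + 0x6846 = 0x0DCB0
  0xDCB0 + 0x5819 = 0x134C9 → wrap carry → 0x34CA
  0x34CA + 0xC8A9 = 0x0FD73
  0xFD73 + 0x2193 = 0x11F06 → wrap carry → 0x1F07
  0x1F07 + 0xED5B = 0x10C62 → wrap carry → 0x0C63
One's-complement sum = 0x0C63.
Checksum = ~0x0C63 & 0xFFFF = 0xF39C.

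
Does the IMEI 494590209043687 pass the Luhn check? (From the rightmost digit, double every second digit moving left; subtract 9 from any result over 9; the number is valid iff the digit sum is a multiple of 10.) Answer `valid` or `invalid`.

invalid

From the right, keep odd positions and double even positions (subtract 9 from any doubled value over 9):
  doubled (positions 2,4,...): 7 6 0 0 0 1 9 → sum 23
  kept (positions 1,3,...): 7 6 4 9 2 9 4 4 → sum 45
Total = 68.
68 mod 10 = 8, so the number is invalid.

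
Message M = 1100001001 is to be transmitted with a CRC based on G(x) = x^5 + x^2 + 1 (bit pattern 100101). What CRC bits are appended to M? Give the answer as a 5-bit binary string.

01001

Append 5 zeros: 110000100100000. Divide by 100101 (XOR where the leading bit is 1):
  pos 0: 110000 XOR 100101 = 010101
  pos 1: 101011 XOR 100101 = 001110
  pos 3: 111000 XOR 100101 = 011101
  pos 4: 111011 XOR 100101 = 011110
  pos 5: 111100 XOR 100101 = 011001
  pos 6: 110010 XOR 100101 = 010111
  pos 7: 101110 XOR 100101 = 001011
  pos 9: 101100 XOR 100101 = 001001
Remainder (last 5 bits) = 01001. This is the CRC / FCS.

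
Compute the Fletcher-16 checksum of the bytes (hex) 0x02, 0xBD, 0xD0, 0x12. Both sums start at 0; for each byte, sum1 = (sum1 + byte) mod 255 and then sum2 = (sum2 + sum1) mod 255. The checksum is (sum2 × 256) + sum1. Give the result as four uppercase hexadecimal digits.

F4A2

Running sums (mod 255):
  after byte 0 (0x02): sum1=2, sum2=2
  after byte 1 (0xBD): sum1=191, sum2=193
  after byte 2 (0xD0): sum1=144, sum2=82
  after byte 3 (0x12): sum1=162, sum2=244
Checksum = sum2·256 + sum1 = 244·256 + 162 = 62626 = 0xF4A2.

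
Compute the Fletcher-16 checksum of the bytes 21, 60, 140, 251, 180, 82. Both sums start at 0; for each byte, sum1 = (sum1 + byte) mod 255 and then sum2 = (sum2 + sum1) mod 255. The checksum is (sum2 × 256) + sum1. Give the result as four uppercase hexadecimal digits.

Running sums (mod 255):
  after byte 0 (21): sum1=21, sum2=21
  after byte 1 (60): sum1=81, sum2=102
  after byte 2 (140): sum1=221, sum2=68
  after byte 3 (251): sum1=217, sum2=30
  after byte 4 (180): sum1=142, sum2=172
  after byte 5 (82): sum1=224, sum2=141
Checksum = sum2·256 + sum1 = 141·256 + 224 = 36320 = 0x8DE0.

8DE0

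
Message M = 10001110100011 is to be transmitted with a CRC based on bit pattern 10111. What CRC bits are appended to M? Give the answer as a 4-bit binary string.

0111

Append 4 zeros: 100011101000110000. Divide by 10111 (XOR where the leading bit is 1):
  pos 0: 10001 XOR 10111 = 00110
  pos 2: 11011 XOR 10111 = 01100
  pos 3: 11000 XOR 10111 = 01111
  pos 4: 11111 XOR 10111 = 01000
  pos 5: 10000 XOR 10111 = 00111
  pos 7: 11100 XOR 10111 = 01011
  pos 8: 10111 XOR 10111 = 00000
  pos 13: 10000 XOR 10111 = 00111
Remainder (last 4 bits) = 0111. This is the CRC / FCS.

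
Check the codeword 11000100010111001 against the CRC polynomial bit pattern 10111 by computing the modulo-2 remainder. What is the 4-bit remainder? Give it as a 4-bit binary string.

0000

Modulo-2 division of 11000100010111001 by 10111:
  pos 0: 11000 XOR 10111 = 01111
  pos 1: 11111 XOR 10111 = 01000
  pos 2: 10000 XOR 10111 = 00111
  pos 4: 11100 XOR 10111 = 01011
  pos 5: 10111 XOR 10111 = 00000
  pos 11: 11100 XOR 10111 = 01011
  pos 12: 10111 XOR 10111 = 00000
Remainder = 0000 (zero — the frame passes the CRC check).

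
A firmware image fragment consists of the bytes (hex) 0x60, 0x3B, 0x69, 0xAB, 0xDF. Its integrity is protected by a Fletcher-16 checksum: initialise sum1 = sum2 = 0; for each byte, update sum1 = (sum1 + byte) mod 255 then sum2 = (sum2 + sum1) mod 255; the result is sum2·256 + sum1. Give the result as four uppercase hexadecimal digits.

Running sums (mod 255):
  after byte 0 (0x60): sum1=96, sum2=96
  after byte 1 (0x3B): sum1=155, sum2=251
  after byte 2 (0x69): sum1=5, sum2=1
  after byte 3 (0xAB): sum1=176, sum2=177
  after byte 4 (0xDF): sum1=144, sum2=66
Checksum = sum2·256 + sum1 = 66·256 + 144 = 17040 = 0x4290.

4290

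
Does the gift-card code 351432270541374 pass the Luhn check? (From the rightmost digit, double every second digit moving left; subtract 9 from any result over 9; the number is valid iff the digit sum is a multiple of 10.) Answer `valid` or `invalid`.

invalid

From the right, keep odd positions and double even positions (subtract 9 from any doubled value over 9):
  doubled (positions 2,4,...): 5 2 1 5 4 8 1 → sum 26
  kept (positions 1,3,...): 4 3 4 0 2 3 1 3 → sum 20
Total = 46.
46 mod 10 = 6, so the number is invalid.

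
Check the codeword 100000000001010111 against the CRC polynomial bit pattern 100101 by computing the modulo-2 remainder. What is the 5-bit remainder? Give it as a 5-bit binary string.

01110

Modulo-2 division of 100000000001010111 by 100101:
  pos 0: 100000 XOR 100101 = 000101
  pos 3: 101000 XOR 100101 = 001101
  pos 5: 110100 XOR 100101 = 010001
  pos 6: 100011 XOR 100101 = 000110
  pos 9: 110010 XOR 100101 = 010111
  pos 10: 101111 XOR 100101 = 001010
  pos 12: 101011 XOR 100101 = 001110
Remainder = 01110 (nonzero — an error is detected).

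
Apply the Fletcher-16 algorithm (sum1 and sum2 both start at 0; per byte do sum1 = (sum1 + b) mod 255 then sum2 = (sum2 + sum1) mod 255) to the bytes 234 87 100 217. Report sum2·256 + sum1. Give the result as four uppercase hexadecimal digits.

Running sums (mod 255):
  after byte 0 (234): sum1=234, sum2=234
  after byte 1 (87): sum1=66, sum2=45
  after byte 2 (100): sum1=166, sum2=211
  after byte 3 (217): sum1=128, sum2=84
Checksum = sum2·256 + sum1 = 84·256 + 128 = 21632 = 0x5480.

5480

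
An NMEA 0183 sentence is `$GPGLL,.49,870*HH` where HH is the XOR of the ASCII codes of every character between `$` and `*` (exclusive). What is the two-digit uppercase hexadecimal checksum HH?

4C

XOR the ASCII codes of the payload characters:
  'G' = 0x47 → acc = 0x47
  'P' = 0x50 → acc = 0x17
  'G' = 0x47 → acc = 0x50
  'L' = 0x4C → acc = 0x1C
  'L' = 0x4C → acc = 0x50
  ',' = 0x2C → acc = 0x7C
  '.' = 0x2E → acc = 0x52
  '4' = 0x34 → acc = 0x66
  '9' = 0x39 → acc = 0x5F
  ',' = 0x2C → acc = 0x73
  '8' = 0x38 → acc = 0x4B
  '7' = 0x37 → acc = 0x7C
  '0' = 0x30 → acc = 0x4C
Checksum = 0x4C.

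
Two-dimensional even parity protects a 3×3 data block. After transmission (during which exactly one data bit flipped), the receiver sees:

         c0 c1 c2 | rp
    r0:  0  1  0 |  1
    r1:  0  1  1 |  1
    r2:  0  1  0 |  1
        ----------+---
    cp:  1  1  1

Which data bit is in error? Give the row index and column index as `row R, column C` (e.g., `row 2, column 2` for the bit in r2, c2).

row 1, column 0

Recompute each row's even parity and compare to rp:
  r0: data parity 1, sent rp 1 → ok
  r1: data parity 0, sent rp 1 → mismatch
  r2: data parity 1, sent rp 1 → ok
Recompute each column's even parity and compare to cp:
  c0: data parity 0, sent cp 1 → mismatch
  c1: data parity 1, sent cp 1 → ok
  c2: data parity 1, sent cp 1 → ok
Exactly one row (r1) and one column (c0) fail → the flipped bit is at their intersection.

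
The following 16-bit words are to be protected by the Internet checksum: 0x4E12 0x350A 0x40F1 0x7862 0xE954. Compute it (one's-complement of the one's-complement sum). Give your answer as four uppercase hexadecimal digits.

DA3A

One's-complement addition (fold any carry out of bit 15 back into bit 0):
  0x4E12 + 0x350A = 0x0831C
  0x831C + 0x40F1 = 0x0C40D
  0xC40D + 0x7862 = 0x13C6F → wrap carry → 0x3C70
  0x3C70 + 0xE954 = 0x125C4 → wrap carry → 0x25C5
One's-complement sum = 0x25C5.
Checksum = ~0x25C5 & 0xFFFF = 0xDA3A.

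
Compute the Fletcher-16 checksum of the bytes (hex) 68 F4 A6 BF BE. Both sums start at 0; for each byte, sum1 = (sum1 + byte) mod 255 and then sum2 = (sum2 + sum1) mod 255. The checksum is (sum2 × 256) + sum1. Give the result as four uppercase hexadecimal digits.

Running sums (mod 255):
  after byte 0 (68): sum1=104, sum2=104
  after byte 1 (F4): sum1=93, sum2=197
  after byte 2 (A6): sum1=4, sum2=201
  after byte 3 (BF): sum1=195, sum2=141
  after byte 4 (BE): sum1=130, sum2=16
Checksum = sum2·256 + sum1 = 16·256 + 130 = 4226 = 0x1082.

1082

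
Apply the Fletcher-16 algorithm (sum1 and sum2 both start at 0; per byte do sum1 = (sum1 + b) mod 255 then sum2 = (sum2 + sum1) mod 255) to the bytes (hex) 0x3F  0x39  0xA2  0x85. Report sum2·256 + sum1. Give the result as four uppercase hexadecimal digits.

Running sums (mod 255):
  after byte 0 (0x3F): sum1=63, sum2=63
  after byte 1 (0x39): sum1=120, sum2=183
  after byte 2 (0xA2): sum1=27, sum2=210
  after byte 3 (0x85): sum1=160, sum2=115
Checksum = sum2·256 + sum1 = 115·256 + 160 = 29600 = 0x73A0.

73A0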